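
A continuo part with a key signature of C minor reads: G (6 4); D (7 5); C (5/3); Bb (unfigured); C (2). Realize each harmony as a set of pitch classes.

G (6/4): G, C, Eb.
D (7/5/3): D, F, Ab, C.
C (5/3): C, Eb, G.
Bb (5/3): Bb, D, F.
C (6/4/2): C, D, F, Ab.

G, C, Eb | D, F, Ab, C | C, Eb, G | Bb, D, F | C, D, F, Ab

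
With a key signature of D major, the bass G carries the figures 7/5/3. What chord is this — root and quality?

G major seventh

The figures 7/5/3 indicate a seventh chord in root position.
In root position the bass is the root, so the root is G.
The chord tones are G, B, D, F#, giving G major seventh.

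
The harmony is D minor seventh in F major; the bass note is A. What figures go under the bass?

4/3

A is the fifth of D minor seventh, so the chord is in second inversion.
A seventh chord in second inversion is figured 6/4/3, conventionally abbreviated 4/3.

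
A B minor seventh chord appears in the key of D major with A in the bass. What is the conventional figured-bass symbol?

4/2

A is the seventh of B minor seventh, so the chord is in third inversion.
A seventh chord in third inversion is figured 6/4/2, conventionally abbreviated 4/2.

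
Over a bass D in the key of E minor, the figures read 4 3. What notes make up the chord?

D, F#, G, B

The written figures 4 3 are shorthand for 6/4/3: the 6 is implied.
A third above D in this key is F#.
A fourth above D in this key is G.
A sixth above D in this key is B.
Together with the bass D, this spells G major seventh in second inversion.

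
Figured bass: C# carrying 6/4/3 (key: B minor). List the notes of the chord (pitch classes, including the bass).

C#, E, F#, A

A third above C# in this key is E.
A fourth above C# in this key is F#.
A sixth above C# in this key is A.
Together with the bass C#, this spells F# minor seventh in second inversion.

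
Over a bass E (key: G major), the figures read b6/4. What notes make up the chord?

E, A, Cb

A fourth above E in this key is A.
A sixth above E in this key is C, lowered to Cb by the flat.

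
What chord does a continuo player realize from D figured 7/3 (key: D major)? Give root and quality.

The figures 7/3 indicate a seventh chord in root position.
In root position the bass is the root, so the root is D.
The chord tones are D, F#, A, C#, giving D major seventh.

D major seventh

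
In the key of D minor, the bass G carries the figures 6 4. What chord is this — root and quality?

The figures 6 4 indicate a triad in second inversion.
In second inversion the root lies a fourth above the bass: a fourth above G in D minor is C.
The chord tones are G, C, E, giving C major.

C major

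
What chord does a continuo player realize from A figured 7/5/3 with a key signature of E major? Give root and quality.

A major seventh

The figures 7/5/3 indicate a seventh chord in root position.
In root position the bass is the root, so the root is A.
The chord tones are A, C#, E, G#, giving A major seventh.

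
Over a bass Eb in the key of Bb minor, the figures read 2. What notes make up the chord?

Eb, F, Ab, C

The written figures 2 are shorthand for 6/4/2: the 6/4 are implied.
A second above Eb in this key is F.
A fourth above Eb in this key is Ab.
A sixth above Eb in this key is C.
Together with the bass Eb, this spells F minor seventh in third inversion.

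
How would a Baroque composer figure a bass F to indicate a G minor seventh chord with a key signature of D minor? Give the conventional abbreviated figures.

F is the seventh of G minor seventh, so the chord is in third inversion.
A seventh chord in third inversion is figured 6/4/2, conventionally abbreviated 4/2.

4/2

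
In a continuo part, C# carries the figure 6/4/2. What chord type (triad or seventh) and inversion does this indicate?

Intervals of 6/4/2 above the bass form a seventh chord; the bass is the seventh, so this is third inversion.

seventh chord, third inversion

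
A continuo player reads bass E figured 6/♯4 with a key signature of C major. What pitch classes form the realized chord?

A fourth above E in this key is A, raised to A# by the sharp.
A sixth above E in this key is C.

E, A#, C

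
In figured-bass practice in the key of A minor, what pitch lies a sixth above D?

Counting 5 letter steps above D lands on B; in A minor, that letter is B.

B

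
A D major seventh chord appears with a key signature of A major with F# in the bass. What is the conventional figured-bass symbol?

6/5

F# is the third of D major seventh, so the chord is in first inversion.
A seventh chord in first inversion is figured 6/5/3, conventionally abbreviated 6/5.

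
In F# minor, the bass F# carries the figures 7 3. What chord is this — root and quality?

The figures 7 3 indicate a seventh chord in root position.
In root position the bass is the root, so the root is F#.
The chord tones are F#, A, C#, E, giving F# minor seventh.

F# minor seventh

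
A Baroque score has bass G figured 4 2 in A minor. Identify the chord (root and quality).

The figures 4 2 indicate a seventh chord in third inversion.
In third inversion the root lies a second above the bass: a second above G in A minor is A.
The chord tones are G, A, C, E, giving A minor seventh.

A minor seventh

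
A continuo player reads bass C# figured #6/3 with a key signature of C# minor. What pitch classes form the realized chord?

C#, E, A#

A third above C# in this key is E.
A sixth above C# in this key is A, raised to A# by the sharp.
Together with the bass C#, this spells A# diminished in first inversion.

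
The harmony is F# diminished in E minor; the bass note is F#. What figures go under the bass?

F# is the root of F# diminished, so the chord is in root position.
A triad in root position is figured 5/3, conventionally abbreviated (no figures — root-position triad).

no figures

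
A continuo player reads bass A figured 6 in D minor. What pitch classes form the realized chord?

The written figures 6 are shorthand for 6/3: the 3 is implied.
A third above A in this key is C.
A sixth above A in this key is F.
Together with the bass A, this spells F major in first inversion.

A, C, F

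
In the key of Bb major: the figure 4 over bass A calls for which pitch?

D

Counting 3 letter steps above A lands on D; in Bb major, that letter is D.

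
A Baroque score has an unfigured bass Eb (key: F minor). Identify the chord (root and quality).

An unfigured bass indicates a triad in root position.
In root position the bass is the root, so the root is Eb.
The chord tones are Eb, G, Bb, giving Eb major.

Eb major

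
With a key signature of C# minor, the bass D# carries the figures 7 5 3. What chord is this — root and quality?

The figures 7 5 3 indicate a seventh chord in root position.
In root position the bass is the root, so the root is D#.
The chord tones are D#, F#, A, C#, giving D# half-diminished seventh.

D# half-diminished seventh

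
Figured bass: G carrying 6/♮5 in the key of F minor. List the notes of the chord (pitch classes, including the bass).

The written figures 6/♮5 are shorthand for 6/5/3: the 3 is implied.
A third above G in this key is Bb.
A fifth above G in this key is Db, made natural (D) by the ♮ figure.
A sixth above G in this key is Eb.
Together with the bass G, this spells Eb major seventh in first inversion.

G, Bb, D, Eb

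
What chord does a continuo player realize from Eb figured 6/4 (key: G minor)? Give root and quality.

The figures 6/4 indicate a triad in second inversion.
In second inversion the root lies a fourth above the bass: a fourth above Eb in G minor is A.
The chord tones are Eb, A, C, giving A diminished.

A diminished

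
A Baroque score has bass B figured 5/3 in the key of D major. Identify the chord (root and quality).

The figures 5/3 indicate a triad in root position.
In root position the bass is the root, so the root is B.
The chord tones are B, D, F#, giving B minor.

B minor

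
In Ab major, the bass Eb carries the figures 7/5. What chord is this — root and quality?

The figures 7/5 indicate a seventh chord in root position.
In root position the bass is the root, so the root is Eb.
The chord tones are Eb, G, Bb, Db, giving Eb dominant seventh.

Eb dominant seventh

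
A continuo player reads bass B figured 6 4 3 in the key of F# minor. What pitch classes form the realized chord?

A third above B in this key is D.
A fourth above B in this key is E.
A sixth above B in this key is G#.
Together with the bass B, this spells E dominant seventh in second inversion.

B, D, E, G#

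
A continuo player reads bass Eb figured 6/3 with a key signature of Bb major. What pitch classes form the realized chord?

Eb, G, C

A third above Eb in this key is G.
A sixth above Eb in this key is C.
Together with the bass Eb, this spells C minor in first inversion.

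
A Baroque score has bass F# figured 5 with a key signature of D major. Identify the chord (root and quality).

F# minor

The figures 5 indicate a triad in root position.
In root position the bass is the root, so the root is F#.
The chord tones are F#, A, C#, giving F# minor.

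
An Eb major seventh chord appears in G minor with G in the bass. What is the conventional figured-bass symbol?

6/5

G is the third of Eb major seventh, so the chord is in first inversion.
A seventh chord in first inversion is figured 6/5/3, conventionally abbreviated 6/5.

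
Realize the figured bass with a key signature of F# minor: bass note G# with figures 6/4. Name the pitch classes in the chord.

A fourth above G# in this key is C#.
A sixth above G# in this key is E.
Together with the bass G#, this spells C# minor in second inversion.

G#, C#, E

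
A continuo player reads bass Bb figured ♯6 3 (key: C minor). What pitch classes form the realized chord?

Bb, D, G#

A third above Bb in this key is D.
A sixth above Bb in this key is G, raised to G# by the sharp.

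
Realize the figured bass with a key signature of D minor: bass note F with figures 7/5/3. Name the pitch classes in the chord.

A third above F in this key is A.
A fifth above F in this key is C.
A seventh above F in this key is E.
Together with the bass F, this spells F major seventh in root position.

F, A, C, E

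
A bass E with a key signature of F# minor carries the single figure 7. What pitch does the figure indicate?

D

Counting 6 letter steps above E lands on D; in F# minor, that letter is D.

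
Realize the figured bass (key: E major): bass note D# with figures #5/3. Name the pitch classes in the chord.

D#, F#, A#

A third above D# in this key is F#.
A fifth above D# in this key is A, raised to A# by the sharp.
Together with the bass D#, this spells D# minor in root position.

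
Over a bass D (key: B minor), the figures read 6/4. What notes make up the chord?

A fourth above D in this key is G.
A sixth above D in this key is B.
Together with the bass D, this spells G major in second inversion.

D, G, B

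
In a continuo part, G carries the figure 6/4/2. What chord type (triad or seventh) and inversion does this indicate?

seventh chord, third inversion

Intervals of 6/4/2 above the bass form a seventh chord; the bass is the seventh, so this is third inversion.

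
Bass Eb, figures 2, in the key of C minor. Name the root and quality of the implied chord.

The figures 2 indicate a seventh chord in third inversion.
In third inversion the root lies a second above the bass: a second above Eb in C minor is F.
The chord tones are Eb, F, Ab, C, giving F minor seventh.

F minor seventh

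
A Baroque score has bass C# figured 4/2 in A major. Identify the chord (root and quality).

D major seventh

The figures 4/2 indicate a seventh chord in third inversion.
In third inversion the root lies a second above the bass: a second above C# in A major is D.
The chord tones are C#, D, F#, A, giving D major seventh.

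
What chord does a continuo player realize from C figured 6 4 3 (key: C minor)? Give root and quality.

F minor seventh

The figures 6 4 3 indicate a seventh chord in second inversion.
In second inversion the root lies a fourth above the bass: a fourth above C in C minor is F.
The chord tones are C, Eb, F, Ab, giving F minor seventh.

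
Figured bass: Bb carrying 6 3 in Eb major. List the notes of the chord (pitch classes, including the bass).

A third above Bb in this key is D.
A sixth above Bb in this key is G.
Together with the bass Bb, this spells G minor in first inversion.

Bb, D, G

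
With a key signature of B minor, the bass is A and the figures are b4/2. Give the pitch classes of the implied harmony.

The written figures b4/2 are shorthand for 6/4/2: the 6 is implied.
A second above A in this key is B.
A fourth above A in this key is D, lowered to Db by the flat.
A sixth above A in this key is F#.

A, B, Db, F#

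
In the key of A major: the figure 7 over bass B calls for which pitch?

A

Counting 6 letter steps above B lands on A; in A major, that letter is A.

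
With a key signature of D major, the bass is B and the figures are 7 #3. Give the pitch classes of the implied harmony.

B, D#, F#, A

The written figures 7 #3 are shorthand for 7/5/3: the 5 is implied.
A third above B in this key is D, raised to D# by the sharp.
A fifth above B in this key is F#.
A seventh above B in this key is A.
Together with the bass B, this spells B dominant seventh in root position.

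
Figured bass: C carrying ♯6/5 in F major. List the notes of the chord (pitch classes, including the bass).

C, E, G, A#

The written figures ♯6/5 are shorthand for 6/5/3: the 3 is implied.
A third above C in this key is E.
A fifth above C in this key is G.
A sixth above C in this key is A, raised to A# by the sharp.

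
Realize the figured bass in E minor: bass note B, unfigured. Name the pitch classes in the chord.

B, D, F#

An unfigured bass implies 5/3.
A third above B in this key is D.
A fifth above B in this key is F#.
Together with the bass B, this spells B minor in root position.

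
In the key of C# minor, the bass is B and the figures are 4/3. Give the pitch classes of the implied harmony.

B, D#, E, G#

The written figures 4/3 are shorthand for 6/4/3: the 6 is implied.
A third above B in this key is D#.
A fourth above B in this key is E.
A sixth above B in this key is G#.
Together with the bass B, this spells E major seventh in second inversion.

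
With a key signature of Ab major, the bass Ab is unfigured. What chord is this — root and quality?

Ab major

An unfigured bass indicates a triad in root position.
In root position the bass is the root, so the root is Ab.
The chord tones are Ab, C, Eb, giving Ab major.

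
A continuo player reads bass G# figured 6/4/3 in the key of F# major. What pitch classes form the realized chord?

A third above G# in this key is B.
A fourth above G# in this key is C#.
A sixth above G# in this key is E#.
Together with the bass G#, this spells C# dominant seventh in second inversion.

G#, B, C#, E#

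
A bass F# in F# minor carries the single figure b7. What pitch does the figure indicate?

Counting 6 letter steps above F# lands on E; in F# minor, that letter is E.
The b7 figure lowers it a semitone, giving Eb.

Eb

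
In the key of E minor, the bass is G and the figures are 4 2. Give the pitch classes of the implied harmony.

The written figures 4 2 are shorthand for 6/4/2: the 6 is implied.
A second above G in this key is A.
A fourth above G in this key is C.
A sixth above G in this key is E.
Together with the bass G, this spells A minor seventh in third inversion.

G, A, C, E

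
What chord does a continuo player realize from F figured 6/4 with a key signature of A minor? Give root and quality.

B diminished

The figures 6/4 indicate a triad in second inversion.
In second inversion the root lies a fourth above the bass: a fourth above F in A minor is B.
The chord tones are F, B, D, giving B diminished.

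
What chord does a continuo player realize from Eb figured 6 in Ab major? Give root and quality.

The figures 6 indicate a triad in first inversion.
In first inversion the root lies a sixth above the bass: a sixth above Eb in Ab major is C.
The chord tones are Eb, G, C, giving C minor.

C minor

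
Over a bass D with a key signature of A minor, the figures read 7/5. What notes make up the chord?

D, F, A, C

The written figures 7/5 are shorthand for 7/5/3: the 3 is implied.
A third above D in this key is F.
A fifth above D in this key is A.
A seventh above D in this key is C.
Together with the bass D, this spells D minor seventh in root position.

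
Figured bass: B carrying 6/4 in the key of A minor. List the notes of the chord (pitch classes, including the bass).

A fourth above B in this key is E.
A sixth above B in this key is G.
Together with the bass B, this spells E minor in second inversion.

B, E, G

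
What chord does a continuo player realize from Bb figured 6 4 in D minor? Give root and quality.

The figures 6 4 indicate a triad in second inversion.
In second inversion the root lies a fourth above the bass: a fourth above Bb in D minor is E.
The chord tones are Bb, E, G, giving E diminished.

E diminished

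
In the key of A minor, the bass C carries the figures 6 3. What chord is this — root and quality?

A minor

The figures 6 3 indicate a triad in first inversion.
In first inversion the root lies a sixth above the bass: a sixth above C in A minor is A.
The chord tones are C, E, A, giving A minor.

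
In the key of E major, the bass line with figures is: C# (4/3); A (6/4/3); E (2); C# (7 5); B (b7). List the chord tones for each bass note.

C#, E, F#, A | A, C#, D#, F# | E, F#, A, C# | C#, E, G#, B | B, D#, F#, Ab

C# (6/4/3): C#, E, F#, A.
A (6/4/3): A, C#, D#, F#.
E (6/4/2): E, F#, A, C#.
C# (7/5/3): C#, E, G#, B.
B (b7/5/3): B, D#, F#, Ab.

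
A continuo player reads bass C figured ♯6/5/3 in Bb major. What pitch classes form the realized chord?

A third above C in this key is Eb.
A fifth above C in this key is G.
A sixth above C in this key is A, raised to A# by the sharp.

C, Eb, G, A#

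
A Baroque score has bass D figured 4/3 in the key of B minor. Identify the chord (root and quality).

G major seventh

The figures 4/3 indicate a seventh chord in second inversion.
In second inversion the root lies a fourth above the bass: a fourth above D in B minor is G.
The chord tones are D, F#, G, B, giving G major seventh.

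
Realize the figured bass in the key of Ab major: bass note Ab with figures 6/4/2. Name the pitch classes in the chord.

A second above Ab in this key is Bb.
A fourth above Ab in this key is Db.
A sixth above Ab in this key is F.
Together with the bass Ab, this spells Bb minor seventh in third inversion.

Ab, Bb, Db, F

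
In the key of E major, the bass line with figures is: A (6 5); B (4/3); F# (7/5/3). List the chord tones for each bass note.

A, C#, E, F# | B, D#, E, G# | F#, A, C#, E

A (6/5/3): A, C#, E, F#.
B (6/4/3): B, D#, E, G#.
F# (7/5/3): F#, A, C#, E.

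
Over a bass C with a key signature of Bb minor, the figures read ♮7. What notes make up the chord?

The written figures ♮7 are shorthand for 7/5/3: the 5/3 are implied.
A third above C in this key is Eb.
A fifth above C in this key is Gb.
A seventh above C in this key is Bb, made natural (B) by the ♮ figure.

C, Eb, Gb, B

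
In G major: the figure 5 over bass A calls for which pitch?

Counting 4 letter steps above A lands on E; in G major, that letter is E.

E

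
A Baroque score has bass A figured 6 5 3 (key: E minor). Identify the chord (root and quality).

The figures 6 5 3 indicate a seventh chord in first inversion.
In first inversion the root lies a sixth above the bass: a sixth above A in E minor is F#.
The chord tones are A, C, E, F#, giving F# half-diminished seventh.

F# half-diminished seventh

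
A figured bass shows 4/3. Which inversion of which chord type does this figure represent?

seventh chord, second inversion

4/3 is shorthand for 6/4/3.
Intervals of 6/4/3 above the bass form a seventh chord; the bass is the fifth, so this is second inversion.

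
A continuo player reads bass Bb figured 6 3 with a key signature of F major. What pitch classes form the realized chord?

Bb, D, G

A third above Bb in this key is D.
A sixth above Bb in this key is G.
Together with the bass Bb, this spells G minor in first inversion.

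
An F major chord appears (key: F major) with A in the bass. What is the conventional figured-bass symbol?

6

A is the third of F major, so the chord is in first inversion.
A triad in first inversion is figured 6/3, conventionally abbreviated 6.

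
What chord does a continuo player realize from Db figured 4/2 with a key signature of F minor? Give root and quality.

The figures 4/2 indicate a seventh chord in third inversion.
In third inversion the root lies a second above the bass: a second above Db in F minor is Eb.
The chord tones are Db, Eb, G, Bb, giving Eb dominant seventh.

Eb dominant seventh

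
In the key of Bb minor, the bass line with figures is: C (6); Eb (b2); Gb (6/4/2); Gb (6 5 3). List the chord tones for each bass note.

C, Eb, Ab | Eb, Fb, Ab, C | Gb, Ab, C, Eb | Gb, Bb, Db, Eb

C (6/3): C, Eb, Ab.
Eb (6/4/b2): Eb, Fb, Ab, C.
Gb (6/4/2): Gb, Ab, C, Eb.
Gb (6/5/3): Gb, Bb, Db, Eb.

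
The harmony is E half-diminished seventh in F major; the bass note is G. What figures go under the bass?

G is the third of E half-diminished seventh, so the chord is in first inversion.
A seventh chord in first inversion is figured 6/5/3, conventionally abbreviated 6/5.

6/5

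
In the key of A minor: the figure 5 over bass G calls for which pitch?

D

Counting 4 letter steps above G lands on D; in A minor, that letter is D.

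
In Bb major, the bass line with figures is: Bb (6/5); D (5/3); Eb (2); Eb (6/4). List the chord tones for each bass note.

Bb, D, F, G | D, F, A | Eb, F, A, C | Eb, A, C

Bb (6/5/3): Bb, D, F, G.
D (5/3): D, F, A.
Eb (6/4/2): Eb, F, A, C.
Eb (6/4): Eb, A, C.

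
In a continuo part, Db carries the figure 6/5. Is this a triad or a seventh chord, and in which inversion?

6/5 is shorthand for 6/5/3.
Intervals of 6/5/3 above the bass form a seventh chord; the bass is the third, so this is first inversion.

seventh chord, first inversion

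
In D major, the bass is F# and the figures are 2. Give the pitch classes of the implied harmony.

The written figures 2 are shorthand for 6/4/2: the 6/4 are implied.
A second above F# in this key is G.
A fourth above F# in this key is B.
A sixth above F# in this key is D.
Together with the bass F#, this spells G major seventh in third inversion.

F#, G, B, D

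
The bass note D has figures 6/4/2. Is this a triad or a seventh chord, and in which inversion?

Intervals of 6/4/2 above the bass form a seventh chord; the bass is the seventh, so this is third inversion.

seventh chord, third inversion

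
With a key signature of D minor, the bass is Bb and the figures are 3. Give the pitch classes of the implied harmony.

The written figures 3 are shorthand for 5/3: the 5 is implied.
A third above Bb in this key is D.
A fifth above Bb in this key is F.
Together with the bass Bb, this spells Bb major in root position.

Bb, D, F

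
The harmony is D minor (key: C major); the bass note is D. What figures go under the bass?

no figures

D is the root of D minor, so the chord is in root position.
A triad in root position is figured 5/3, conventionally abbreviated (no figures — root-position triad).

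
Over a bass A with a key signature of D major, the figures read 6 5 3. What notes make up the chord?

A, C#, E, F#

A third above A in this key is C#.
A fifth above A in this key is E.
A sixth above A in this key is F#.
Together with the bass A, this spells F# minor seventh in first inversion.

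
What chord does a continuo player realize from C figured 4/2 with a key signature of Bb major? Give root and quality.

D minor seventh

The figures 4/2 indicate a seventh chord in third inversion.
In third inversion the root lies a second above the bass: a second above C in Bb major is D.
The chord tones are C, D, F, A, giving D minor seventh.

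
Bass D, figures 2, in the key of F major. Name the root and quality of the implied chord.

The figures 2 indicate a seventh chord in third inversion.
In third inversion the root lies a second above the bass: a second above D in F major is E.
The chord tones are D, E, G, Bb, giving E half-diminished seventh.

E half-diminished seventh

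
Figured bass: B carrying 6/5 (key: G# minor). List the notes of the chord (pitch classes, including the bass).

B, D#, F#, G#

The written figures 6/5 are shorthand for 6/5/3: the 3 is implied.
A third above B in this key is D#.
A fifth above B in this key is F#.
A sixth above B in this key is G#.
Together with the bass B, this spells G# minor seventh in first inversion.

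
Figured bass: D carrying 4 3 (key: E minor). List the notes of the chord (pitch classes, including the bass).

D, F#, G, B

The written figures 4 3 are shorthand for 6/4/3: the 6 is implied.
A third above D in this key is F#.
A fourth above D in this key is G.
A sixth above D in this key is B.
Together with the bass D, this spells G major seventh in second inversion.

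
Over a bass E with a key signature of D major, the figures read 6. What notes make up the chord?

E, G, C#

The written figures 6 are shorthand for 6/3: the 3 is implied.
A third above E in this key is G.
A sixth above E in this key is C#.
Together with the bass E, this spells C# diminished in first inversion.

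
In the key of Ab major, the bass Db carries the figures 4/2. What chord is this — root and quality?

The figures 4/2 indicate a seventh chord in third inversion.
In third inversion the root lies a second above the bass: a second above Db in Ab major is Eb.
The chord tones are Db, Eb, G, Bb, giving Eb dominant seventh.

Eb dominant seventh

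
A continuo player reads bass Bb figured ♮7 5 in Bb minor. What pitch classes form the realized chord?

Bb, Db, F, A

The written figures ♮7 5 are shorthand for 7/5/3: the 3 is implied.
A third above Bb in this key is Db.
A fifth above Bb in this key is F.
A seventh above Bb in this key is Ab, made natural (A) by the ♮ figure.
Together with the bass Bb, this spells Bb minor-major seventh in root position.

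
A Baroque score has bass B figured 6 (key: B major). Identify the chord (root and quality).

G# minor

The figures 6 indicate a triad in first inversion.
In first inversion the root lies a sixth above the bass: a sixth above B in B major is G#.
The chord tones are B, D#, G#, giving G# minor.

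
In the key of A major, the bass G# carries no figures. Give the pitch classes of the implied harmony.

G#, B, D

An unfigured bass implies 5/3.
A third above G# in this key is B.
A fifth above G# in this key is D.
Together with the bass G#, this spells G# diminished in root position.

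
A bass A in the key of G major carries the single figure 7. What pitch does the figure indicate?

Counting 6 letter steps above A lands on G; in G major, that letter is G.

G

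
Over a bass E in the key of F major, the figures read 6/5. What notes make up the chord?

The written figures 6/5 are shorthand for 6/5/3: the 3 is implied.
A third above E in this key is G.
A fifth above E in this key is Bb.
A sixth above E in this key is C.
Together with the bass E, this spells C dominant seventh in first inversion.

E, G, Bb, C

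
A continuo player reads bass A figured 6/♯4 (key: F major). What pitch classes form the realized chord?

A, D#, F

A fourth above A in this key is D, raised to D# by the sharp.
A sixth above A in this key is F.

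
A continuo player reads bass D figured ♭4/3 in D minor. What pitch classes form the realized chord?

The written figures ♭4/3 are shorthand for 6/4/3: the 6 is implied.
A third above D in this key is F.
A fourth above D in this key is G, lowered to Gb by the flat.
A sixth above D in this key is Bb.
Together with the bass D, this spells Gb augmented major seventh in second inversion.

D, F, Gb, Bb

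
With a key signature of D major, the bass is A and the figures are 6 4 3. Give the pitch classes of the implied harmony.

A third above A in this key is C#.
A fourth above A in this key is D.
A sixth above A in this key is F#.
Together with the bass A, this spells D major seventh in second inversion.

A, C#, D, F#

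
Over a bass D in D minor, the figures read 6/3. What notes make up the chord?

A third above D in this key is F.
A sixth above D in this key is Bb.
Together with the bass D, this spells Bb major in first inversion.

D, F, Bb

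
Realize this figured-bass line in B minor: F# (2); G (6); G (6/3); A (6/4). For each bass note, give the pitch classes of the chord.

F# (6/4/2): F#, G, B, D.
G (6/3): G, B, E.
G (6/3): G, B, E.
A (6/4): A, D, F#.

F#, G, B, D | G, B, E | G, B, E | A, D, F#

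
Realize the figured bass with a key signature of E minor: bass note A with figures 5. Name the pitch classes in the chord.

The written figures 5 are shorthand for 5/3: the 3 is implied.
A third above A in this key is C.
A fifth above A in this key is E.
Together with the bass A, this spells A minor in root position.

A, C, E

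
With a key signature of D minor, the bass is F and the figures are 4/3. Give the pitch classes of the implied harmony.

F, A, Bb, D

The written figures 4/3 are shorthand for 6/4/3: the 6 is implied.
A third above F in this key is A.
A fourth above F in this key is Bb.
A sixth above F in this key is D.
Together with the bass F, this spells Bb major seventh in second inversion.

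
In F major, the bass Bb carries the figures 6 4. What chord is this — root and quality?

The figures 6 4 indicate a triad in second inversion.
In second inversion the root lies a fourth above the bass: a fourth above Bb in F major is E.
The chord tones are Bb, E, G, giving E diminished.

E diminished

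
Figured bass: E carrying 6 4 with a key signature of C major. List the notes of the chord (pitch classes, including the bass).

A fourth above E in this key is A.
A sixth above E in this key is C.
Together with the bass E, this spells A minor in second inversion.

E, A, C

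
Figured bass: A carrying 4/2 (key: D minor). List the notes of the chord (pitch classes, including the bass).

The written figures 4/2 are shorthand for 6/4/2: the 6 is implied.
A second above A in this key is Bb.
A fourth above A in this key is D.
A sixth above A in this key is F.
Together with the bass A, this spells Bb major seventh in third inversion.

A, Bb, D, F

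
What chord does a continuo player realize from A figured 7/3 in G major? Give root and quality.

The figures 7/3 indicate a seventh chord in root position.
In root position the bass is the root, so the root is A.
The chord tones are A, C, E, G, giving A minor seventh.

A minor seventh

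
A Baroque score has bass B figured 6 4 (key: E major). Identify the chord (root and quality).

The figures 6 4 indicate a triad in second inversion.
In second inversion the root lies a fourth above the bass: a fourth above B in E major is E.
The chord tones are B, E, G#, giving E major.

E major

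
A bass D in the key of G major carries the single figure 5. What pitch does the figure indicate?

A

Counting 4 letter steps above D lands on A; in G major, that letter is A.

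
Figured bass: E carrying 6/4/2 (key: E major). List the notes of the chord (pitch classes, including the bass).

E, F#, A, C#

A second above E in this key is F#.
A fourth above E in this key is A.
A sixth above E in this key is C#.
Together with the bass E, this spells F# minor seventh in third inversion.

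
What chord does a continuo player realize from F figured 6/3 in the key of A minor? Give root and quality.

D minor

The figures 6/3 indicate a triad in first inversion.
In first inversion the root lies a sixth above the bass: a sixth above F in A minor is D.
The chord tones are F, A, D, giving D minor.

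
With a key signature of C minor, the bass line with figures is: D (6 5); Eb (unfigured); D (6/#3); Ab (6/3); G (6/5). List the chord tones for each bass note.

D (6/5/3): D, F, Ab, Bb.
Eb (5/3): Eb, G, Bb.
D (6/#3): D, F#, Bb.
Ab (6/3): Ab, C, F.
G (6/5/3): G, Bb, D, Eb.

D, F, Ab, Bb | Eb, G, Bb | D, F#, Bb | Ab, C, F | G, Bb, D, Eb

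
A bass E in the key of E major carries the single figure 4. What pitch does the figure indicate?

Counting 3 letter steps above E lands on A; in E major, that letter is A.

A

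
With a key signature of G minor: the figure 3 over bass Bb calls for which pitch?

D

Counting 2 letter steps above Bb lands on D; in G minor, that letter is D.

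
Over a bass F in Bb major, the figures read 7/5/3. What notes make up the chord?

F, A, C, Eb

A third above F in this key is A.
A fifth above F in this key is C.
A seventh above F in this key is Eb.
Together with the bass F, this spells F dominant seventh in root position.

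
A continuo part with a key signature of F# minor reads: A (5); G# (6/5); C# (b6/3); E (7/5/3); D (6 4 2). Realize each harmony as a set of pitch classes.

A, C#, E | G#, B, D, E | C#, E, Ab | E, G#, B, D | D, E, G#, B

A (5/3): A, C#, E.
G# (6/5/3): G#, B, D, E.
C# (b6/3): C#, E, Ab.
E (7/5/3): E, G#, B, D.
D (6/4/2): D, E, G#, B.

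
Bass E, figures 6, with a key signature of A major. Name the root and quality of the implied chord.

C# minor

The figures 6 indicate a triad in first inversion.
In first inversion the root lies a sixth above the bass: a sixth above E in A major is C#.
The chord tones are E, G#, C#, giving C# minor.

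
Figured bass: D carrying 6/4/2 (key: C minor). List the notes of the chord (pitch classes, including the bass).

A second above D in this key is Eb.
A fourth above D in this key is G.
A sixth above D in this key is Bb.
Together with the bass D, this spells Eb major seventh in third inversion.

D, Eb, G, Bb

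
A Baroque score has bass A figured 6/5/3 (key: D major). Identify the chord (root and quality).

F# minor seventh

The figures 6/5/3 indicate a seventh chord in first inversion.
In first inversion the root lies a sixth above the bass: a sixth above A in D major is F#.
The chord tones are A, C#, E, F#, giving F# minor seventh.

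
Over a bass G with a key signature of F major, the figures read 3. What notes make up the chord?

G, Bb, D

The written figures 3 are shorthand for 5/3: the 5 is implied.
A third above G in this key is Bb.
A fifth above G in this key is D.
Together with the bass G, this spells G minor in root position.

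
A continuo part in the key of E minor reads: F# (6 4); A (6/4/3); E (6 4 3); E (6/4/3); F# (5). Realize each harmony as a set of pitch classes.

F# (6/4): F#, B, D.
A (6/4/3): A, C, D, F#.
E (6/4/3): E, G, A, C.
E (6/4/3): E, G, A, C.
F# (5/3): F#, A, C.

F#, B, D | A, C, D, F# | E, G, A, C | E, G, A, C | F#, A, C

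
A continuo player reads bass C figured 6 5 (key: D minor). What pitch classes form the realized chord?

C, E, G, A

The written figures 6 5 are shorthand for 6/5/3: the 3 is implied.
A third above C in this key is E.
A fifth above C in this key is G.
A sixth above C in this key is A.
Together with the bass C, this spells A minor seventh in first inversion.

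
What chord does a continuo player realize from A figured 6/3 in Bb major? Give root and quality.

The figures 6/3 indicate a triad in first inversion.
In first inversion the root lies a sixth above the bass: a sixth above A in Bb major is F.
The chord tones are A, C, F, giving F major.

F major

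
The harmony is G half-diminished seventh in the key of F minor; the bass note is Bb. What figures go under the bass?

Bb is the third of G half-diminished seventh, so the chord is in first inversion.
A seventh chord in first inversion is figured 6/5/3, conventionally abbreviated 6/5.

6/5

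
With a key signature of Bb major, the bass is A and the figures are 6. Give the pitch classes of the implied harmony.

A, C, F

The written figures 6 are shorthand for 6/3: the 3 is implied.
A third above A in this key is C.
A sixth above A in this key is F.
Together with the bass A, this spells F major in first inversion.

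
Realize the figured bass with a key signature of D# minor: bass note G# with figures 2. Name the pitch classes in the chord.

G#, A#, C#, E#

The written figures 2 are shorthand for 6/4/2: the 6/4 are implied.
A second above G# in this key is A#.
A fourth above G# in this key is C#.
A sixth above G# in this key is E#.
Together with the bass G#, this spells A# minor seventh in third inversion.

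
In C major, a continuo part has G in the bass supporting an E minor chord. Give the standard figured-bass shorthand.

G is the third of E minor, so the chord is in first inversion.
A triad in first inversion is figured 6/3, conventionally abbreviated 6.

6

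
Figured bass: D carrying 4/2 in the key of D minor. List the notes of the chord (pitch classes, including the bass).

D, E, G, Bb

The written figures 4/2 are shorthand for 6/4/2: the 6 is implied.
A second above D in this key is E.
A fourth above D in this key is G.
A sixth above D in this key is Bb.
Together with the bass D, this spells E half-diminished seventh in third inversion.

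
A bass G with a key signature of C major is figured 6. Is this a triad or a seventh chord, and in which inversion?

triad, first inversion

6 is shorthand for 6/3.
Intervals of 6/3 above the bass form a triad; the bass is the third, so this is first inversion.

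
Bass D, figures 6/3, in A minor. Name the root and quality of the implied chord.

B diminished

The figures 6/3 indicate a triad in first inversion.
In first inversion the root lies a sixth above the bass: a sixth above D in A minor is B.
The chord tones are D, F, B, giving B diminished.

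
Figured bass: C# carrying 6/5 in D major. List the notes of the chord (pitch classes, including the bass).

C#, E, G, A

The written figures 6/5 are shorthand for 6/5/3: the 3 is implied.
A third above C# in this key is E.
A fifth above C# in this key is G.
A sixth above C# in this key is A.
Together with the bass C#, this spells A dominant seventh in first inversion.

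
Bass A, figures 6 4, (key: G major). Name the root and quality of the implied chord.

D major

The figures 6 4 indicate a triad in second inversion.
In second inversion the root lies a fourth above the bass: a fourth above A in G major is D.
The chord tones are A, D, F#, giving D major.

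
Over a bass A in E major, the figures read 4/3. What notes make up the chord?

A, C#, D#, F#

The written figures 4/3 are shorthand for 6/4/3: the 6 is implied.
A third above A in this key is C#.
A fourth above A in this key is D#.
A sixth above A in this key is F#.
Together with the bass A, this spells D# half-diminished seventh in second inversion.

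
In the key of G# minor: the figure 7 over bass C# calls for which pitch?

Counting 6 letter steps above C# lands on B; in G# minor, that letter is B.

B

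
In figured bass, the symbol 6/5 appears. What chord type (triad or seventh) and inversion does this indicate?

seventh chord, first inversion

6/5 is shorthand for 6/5/3.
Intervals of 6/5/3 above the bass form a seventh chord; the bass is the third, so this is first inversion.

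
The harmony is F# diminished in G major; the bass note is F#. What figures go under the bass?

no figures

F# is the root of F# diminished, so the chord is in root position.
A triad in root position is figured 5/3, conventionally abbreviated (no figures — root-position triad).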